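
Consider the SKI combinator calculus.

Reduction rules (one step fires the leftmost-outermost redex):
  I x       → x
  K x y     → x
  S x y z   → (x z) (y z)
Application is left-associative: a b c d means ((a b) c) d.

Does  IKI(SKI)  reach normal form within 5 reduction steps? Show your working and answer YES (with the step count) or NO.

  start: IKI(SKI)
  [1] KI(SKI)
  [2] I

Answer: YES — reaches normal form I in 2 ≤ 5 steps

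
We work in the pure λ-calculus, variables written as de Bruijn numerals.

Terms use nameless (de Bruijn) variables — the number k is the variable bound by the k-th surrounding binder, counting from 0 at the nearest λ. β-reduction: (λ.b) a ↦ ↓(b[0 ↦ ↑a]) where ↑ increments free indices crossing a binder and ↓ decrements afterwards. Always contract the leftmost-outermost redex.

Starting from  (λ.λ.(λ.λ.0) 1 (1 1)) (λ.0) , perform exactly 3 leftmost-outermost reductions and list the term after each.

Answer: after 3 steps: λ.(λ.0) (λ.0)

Reduction:
  start: (λ.λ.(λ.λ.0) 1 (1 1)) (λ.0)
  step 1: λ.(λ.λ.0) (λ.0) ((λ.0) (λ.0))
  step 2: λ.(λ.0) ((λ.0) (λ.0))
  step 3: λ.(λ.0) (λ.0)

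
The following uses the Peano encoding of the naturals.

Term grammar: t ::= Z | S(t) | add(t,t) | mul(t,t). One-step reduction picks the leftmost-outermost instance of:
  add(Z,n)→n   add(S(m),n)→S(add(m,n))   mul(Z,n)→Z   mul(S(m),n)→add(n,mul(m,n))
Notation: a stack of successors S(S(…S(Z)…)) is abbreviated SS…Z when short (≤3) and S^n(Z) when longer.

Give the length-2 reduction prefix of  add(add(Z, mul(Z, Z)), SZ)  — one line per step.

Answer: after 2 steps: add(Z, SZ)

Reduction:
  start: add(add(Z, mul(Z, Z)), SZ)
  step 1: add(mul(Z, Z), SZ)
  step 2: add(Z, SZ)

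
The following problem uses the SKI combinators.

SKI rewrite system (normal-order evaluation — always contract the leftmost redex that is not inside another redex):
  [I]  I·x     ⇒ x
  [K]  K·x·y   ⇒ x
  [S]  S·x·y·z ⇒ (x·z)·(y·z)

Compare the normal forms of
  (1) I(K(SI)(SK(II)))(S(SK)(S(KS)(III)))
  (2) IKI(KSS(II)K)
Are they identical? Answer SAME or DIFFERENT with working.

Term A:
  start: I(K(SI)(SK(II)))(S(SK)(S(KS)(III)))
  →1  K(SI)(SK(II))(S(SK)(S(KS)(III)))
  →2  SI(S(SK)(S(KS)(III)))
  →3  SI(S(SK)(S(KS)(II)))
  →4  SI(S(SK)(S(KS)I))

Term B:
  start: IKI(KSS(II)K)
  →1  KI(KSS(II)K)
  →2  I

Answer: DIFFERENT — A ⇓ SI(S(SK)(S(KS)I)), B ⇓ I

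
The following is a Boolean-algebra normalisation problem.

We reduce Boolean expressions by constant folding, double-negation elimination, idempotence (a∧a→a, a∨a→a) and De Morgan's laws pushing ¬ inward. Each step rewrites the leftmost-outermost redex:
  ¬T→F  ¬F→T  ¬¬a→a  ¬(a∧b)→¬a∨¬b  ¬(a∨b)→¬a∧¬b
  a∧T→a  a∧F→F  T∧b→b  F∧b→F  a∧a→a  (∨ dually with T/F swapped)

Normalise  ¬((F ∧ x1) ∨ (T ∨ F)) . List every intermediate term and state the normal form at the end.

Answer: normal form = F  (in 8 steps)

Reduction:
  start: ¬((F ∧ x1) ∨ (T ∨ F))
  [1] ¬(F ∧ x1) ∧ ¬(T ∨ F)
  [2] (¬F ∨ ¬x1) ∧ ¬(T ∨ F)
  [3] (T ∨ ¬x1) ∧ ¬(T ∨ F)
  [4] T ∧ ¬(T ∨ F)
  [5] ¬(T ∨ F)
  [6] ¬T ∧ ¬F
  [7] F ∧ ¬F
  [8] F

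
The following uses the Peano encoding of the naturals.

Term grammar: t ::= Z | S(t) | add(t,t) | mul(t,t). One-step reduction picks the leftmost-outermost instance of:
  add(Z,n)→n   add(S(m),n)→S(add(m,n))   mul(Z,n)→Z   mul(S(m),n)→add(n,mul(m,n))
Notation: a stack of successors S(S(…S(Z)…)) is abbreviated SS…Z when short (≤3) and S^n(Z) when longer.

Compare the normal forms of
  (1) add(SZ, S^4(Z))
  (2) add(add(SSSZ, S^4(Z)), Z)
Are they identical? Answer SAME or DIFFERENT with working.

Answer: DIFFERENT — A ⇓ S^5(Z), B ⇓ S^7(Z)

Working:
Term A:
  start: add(SZ, S^4(Z))
  step 1: S(add(Z, S^4(Z)))
  step 2: S^5(Z)

Term B:
  start: add(add(SSSZ, S^4(Z)), Z)
  step 1: add(S(add(SSZ, S^4(Z))), Z)
  step 2: S(add(add(SSZ, S^4(Z)), Z))
  step 3: S(add(S(add(SZ, S^4(Z))), Z))
  step 4: S(S(add(add(SZ, S^4(Z)), Z)))
  step 5: S(S(add(S(add(Z, S^4(Z))), Z)))
  step 6: S(S(S(add(add(Z, S^4(Z)), Z))))
  step 7: S(S(S(add(S^4(Z), Z))))
  step 8: S(S(S(S(add(SSSZ, Z)))))
  step 9: S(S(S(S(S(add(SSZ, Z))))))
  step 10: S(S(S(S(S(S(add(SZ, Z)))))))
  step 11: S(S(S(S(S(S(S(add(Z, Z))))))))
  step 12: S^7(Z)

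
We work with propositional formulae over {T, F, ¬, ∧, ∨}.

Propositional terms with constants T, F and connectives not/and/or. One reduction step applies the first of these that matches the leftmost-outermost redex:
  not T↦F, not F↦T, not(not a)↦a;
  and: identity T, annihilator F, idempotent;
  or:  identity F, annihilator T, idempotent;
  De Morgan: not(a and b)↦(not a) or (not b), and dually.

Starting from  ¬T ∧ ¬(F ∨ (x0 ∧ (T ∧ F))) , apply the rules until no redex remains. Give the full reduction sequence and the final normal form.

  start: ¬T ∧ ¬(F ∨ (x0 ∧ (T ∧ F)))
  →1  F ∧ ¬(F ∨ (x0 ∧ (T ∧ F)))
  →2  F

Answer: normal form = F  (in 2 steps)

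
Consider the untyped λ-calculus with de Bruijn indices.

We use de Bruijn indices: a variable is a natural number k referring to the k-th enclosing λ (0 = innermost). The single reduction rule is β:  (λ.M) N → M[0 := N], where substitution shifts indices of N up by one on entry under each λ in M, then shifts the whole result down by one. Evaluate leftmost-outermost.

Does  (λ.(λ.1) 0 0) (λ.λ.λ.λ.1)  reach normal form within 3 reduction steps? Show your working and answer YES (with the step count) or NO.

Answer: YES — reaches normal form λ.λ.λ.1 in 3 ≤ 3 steps

Derivation:
  start: (λ.(λ.1) 0 0) (λ.λ.λ.λ.1)
  step 1: (λ.λ.λ.λ.λ.1) (λ.λ.λ.λ.1) (λ.λ.λ.λ.1)
  step 2: (λ.λ.λ.λ.1) (λ.λ.λ.λ.1)
  step 3: λ.λ.λ.1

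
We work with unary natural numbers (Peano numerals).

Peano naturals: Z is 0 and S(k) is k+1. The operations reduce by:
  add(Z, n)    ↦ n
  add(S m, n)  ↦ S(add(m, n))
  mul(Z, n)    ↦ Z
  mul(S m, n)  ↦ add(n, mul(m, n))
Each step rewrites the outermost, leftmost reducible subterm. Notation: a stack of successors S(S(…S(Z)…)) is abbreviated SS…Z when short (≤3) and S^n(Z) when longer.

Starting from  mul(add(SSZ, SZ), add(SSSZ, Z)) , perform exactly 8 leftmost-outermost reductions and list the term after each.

Answer: after 8 steps: S(S(S(add(add(Z, Z), mul(add(SZ, SZ), add(SSSZ, Z))))))

Reduction:
  start: mul(add(SSZ, SZ), add(SSSZ, Z))
  →1  mul(S(add(SZ, SZ)), add(SSSZ, Z))
  →2  add(add(SSSZ, Z), mul(add(SZ, SZ), add(SSSZ, Z)))
  →3  add(S(add(SSZ, Z)), mul(add(SZ, SZ), add(SSSZ, Z)))
  →4  S(add(add(SSZ, Z), mul(add(SZ, SZ), add(SSSZ, Z))))
  →5  S(add(S(add(SZ, Z)), mul(add(SZ, SZ), add(SSSZ, Z))))
  →6  S(S(add(add(SZ, Z), mul(add(SZ, SZ), add(SSSZ, Z)))))
  →7  S(S(add(S(add(Z, Z)), mul(add(SZ, SZ), add(SSSZ, Z)))))
  →8  S(S(S(add(add(Z, Z), mul(add(SZ, SZ), add(SSSZ, Z))))))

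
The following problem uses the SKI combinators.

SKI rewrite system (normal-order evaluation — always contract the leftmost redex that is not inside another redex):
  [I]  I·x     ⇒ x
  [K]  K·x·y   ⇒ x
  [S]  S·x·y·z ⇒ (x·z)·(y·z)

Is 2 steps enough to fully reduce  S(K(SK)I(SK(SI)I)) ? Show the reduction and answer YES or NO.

Answer: NO — after 2 steps the term is S(SK(KI(SII))), not yet normal

Reduction:
  start: S(K(SK)I(SK(SI)I))
  [1] S(SK(SK(SI)I))
  [2] S(SK(KI(SII)))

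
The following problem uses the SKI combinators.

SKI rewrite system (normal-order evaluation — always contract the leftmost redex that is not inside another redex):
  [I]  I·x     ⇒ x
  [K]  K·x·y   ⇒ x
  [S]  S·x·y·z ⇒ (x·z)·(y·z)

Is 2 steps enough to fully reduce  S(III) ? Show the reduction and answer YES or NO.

  start: S(III)
  →1  S(II)
  →2  SI

Answer: YES — reaches normal form SI in 2 ≤ 2 steps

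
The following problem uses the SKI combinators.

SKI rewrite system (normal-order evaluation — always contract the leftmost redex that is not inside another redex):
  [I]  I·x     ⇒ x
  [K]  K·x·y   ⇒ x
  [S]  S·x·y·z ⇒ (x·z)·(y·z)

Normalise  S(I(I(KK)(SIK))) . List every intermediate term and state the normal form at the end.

  start: S(I(I(KK)(SIK)))
  step 1: S(I(KK)(SIK))
  step 2: S(KK(SIK))
  step 3: SK

Answer: normal form = SK  (in 3 steps)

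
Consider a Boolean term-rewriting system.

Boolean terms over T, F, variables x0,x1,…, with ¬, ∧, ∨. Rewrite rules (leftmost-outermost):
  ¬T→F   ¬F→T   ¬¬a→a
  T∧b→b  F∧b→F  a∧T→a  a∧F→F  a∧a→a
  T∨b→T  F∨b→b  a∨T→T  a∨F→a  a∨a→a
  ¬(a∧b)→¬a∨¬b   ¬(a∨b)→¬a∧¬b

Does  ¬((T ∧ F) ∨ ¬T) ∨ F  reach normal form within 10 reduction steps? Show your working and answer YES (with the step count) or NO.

Answer: YES — reaches normal form T in 8 ≤ 10 steps

Derivation:
  start: ¬((T ∧ F) ∨ ¬T) ∨ F
  [1] ¬((T ∧ F) ∨ ¬T)
  [2] ¬(T ∧ F) ∧ ¬¬T
  [3] (¬T ∨ ¬F) ∧ ¬¬T
  [4] (F ∨ ¬F) ∧ ¬¬T
  [5] ¬F ∧ ¬¬T
  [6] T ∧ ¬¬T
  [7] ¬¬T
  [8] T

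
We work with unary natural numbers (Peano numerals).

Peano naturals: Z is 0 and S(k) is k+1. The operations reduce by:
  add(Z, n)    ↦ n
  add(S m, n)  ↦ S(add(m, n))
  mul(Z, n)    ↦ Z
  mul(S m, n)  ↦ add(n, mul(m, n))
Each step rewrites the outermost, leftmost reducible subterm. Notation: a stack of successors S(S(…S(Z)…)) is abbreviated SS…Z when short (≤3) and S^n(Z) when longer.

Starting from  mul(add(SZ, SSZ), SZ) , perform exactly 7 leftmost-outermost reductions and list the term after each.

Answer: after 7 steps: S(S(add(Z, mul(SZ, SZ))))

Working:
  start: mul(add(SZ, SSZ), SZ)
  step 1: mul(S(add(Z, SSZ)), SZ)
  step 2: add(SZ, mul(add(Z, SSZ), SZ))
  step 3: S(add(Z, mul(add(Z, SSZ), SZ)))
  step 4: S(mul(add(Z, SSZ), SZ))
  step 5: S(mul(SSZ, SZ))
  step 6: S(add(SZ, mul(SZ, SZ)))
  step 7: S(S(add(Z, mul(SZ, SZ))))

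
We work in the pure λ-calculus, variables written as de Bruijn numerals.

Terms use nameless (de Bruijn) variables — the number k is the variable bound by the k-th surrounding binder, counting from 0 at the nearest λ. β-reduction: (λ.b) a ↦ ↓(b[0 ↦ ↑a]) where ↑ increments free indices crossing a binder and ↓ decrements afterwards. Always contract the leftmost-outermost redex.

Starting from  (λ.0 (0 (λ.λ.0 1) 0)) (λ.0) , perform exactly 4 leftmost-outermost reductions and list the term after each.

Answer: after 4 steps: λ.0 (λ.0)

Reduction:
  start: (λ.0 (0 (λ.λ.0 1) 0)) (λ.0)
  step 1: (λ.0) ((λ.0) (λ.λ.0 1) (λ.0))
  step 2: (λ.0) (λ.λ.0 1) (λ.0)
  step 3: (λ.λ.0 1) (λ.0)
  step 4: λ.0 (λ.0)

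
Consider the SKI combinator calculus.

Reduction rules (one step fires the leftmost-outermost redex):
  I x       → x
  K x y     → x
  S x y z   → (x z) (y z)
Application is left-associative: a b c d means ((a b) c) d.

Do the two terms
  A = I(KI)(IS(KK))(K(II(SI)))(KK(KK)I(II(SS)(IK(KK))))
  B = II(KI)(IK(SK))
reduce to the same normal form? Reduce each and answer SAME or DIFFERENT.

Answer: DIFFERENT — A ⇓ SI, B ⇓ I

Reduction:
Term A:
  start: I(KI)(IS(KK))(K(II(SI)))(KK(KK)I(II(SS)(IK(KK))))
  →1  KI(IS(KK))(K(II(SI)))(KK(KK)I(II(SS)(IK(KK))))
  →2  I(K(II(SI)))(KK(KK)I(II(SS)(IK(KK))))
  →3  K(II(SI))(KK(KK)I(II(SS)(IK(KK))))
  →4  II(SI)
  →5  I(SI)
  →6  SI

Term B:
  start: II(KI)(IK(SK))
  →1  I(KI)(IK(SK))
  →2  KI(IK(SK))
  →3  I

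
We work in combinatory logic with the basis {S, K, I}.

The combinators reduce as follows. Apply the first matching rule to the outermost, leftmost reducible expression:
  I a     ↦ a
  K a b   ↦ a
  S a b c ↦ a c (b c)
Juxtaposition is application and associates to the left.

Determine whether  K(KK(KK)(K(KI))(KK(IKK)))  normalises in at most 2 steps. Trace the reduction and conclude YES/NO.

  start: K(KK(KK)(K(KI))(KK(IKK)))
  →1  K(K(K(KI))(KK(IKK)))
  →2  K(K(KI))

Answer: YES — reaches normal form K(K(KI)) in 2 ≤ 2 steps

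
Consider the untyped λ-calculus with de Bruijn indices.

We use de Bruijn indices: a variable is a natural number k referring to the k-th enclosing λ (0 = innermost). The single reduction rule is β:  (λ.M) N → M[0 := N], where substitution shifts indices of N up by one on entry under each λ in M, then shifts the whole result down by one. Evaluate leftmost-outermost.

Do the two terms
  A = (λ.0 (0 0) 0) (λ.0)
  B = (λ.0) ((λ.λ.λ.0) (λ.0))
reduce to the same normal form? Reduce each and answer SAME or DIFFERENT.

Term A:
  start: (λ.0 (0 0) 0) (λ.0)
  step 1: (λ.0) ((λ.0) (λ.0)) (λ.0)
  step 2: (λ.0) (λ.0) (λ.0)
  step 3: (λ.0) (λ.0)
  step 4: λ.0

Term B:
  start: (λ.0) ((λ.λ.λ.0) (λ.0))
  step 1: (λ.λ.λ.0) (λ.0)
  step 2: λ.λ.0

Answer: DIFFERENT — A ⇓ λ.0, B ⇓ λ.λ.0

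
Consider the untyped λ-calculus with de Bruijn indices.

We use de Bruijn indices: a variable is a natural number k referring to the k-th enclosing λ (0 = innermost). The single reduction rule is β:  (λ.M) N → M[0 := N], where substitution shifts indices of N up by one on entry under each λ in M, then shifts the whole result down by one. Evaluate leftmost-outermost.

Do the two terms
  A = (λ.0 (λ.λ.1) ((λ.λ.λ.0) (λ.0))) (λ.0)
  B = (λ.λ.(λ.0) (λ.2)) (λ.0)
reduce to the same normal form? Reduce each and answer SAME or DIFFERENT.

Term A:
  start: (λ.0 (λ.λ.1) ((λ.λ.λ.0) (λ.0))) (λ.0)
  →1  (λ.0) (λ.λ.1) ((λ.λ.λ.0) (λ.0))
  →2  (λ.λ.1) ((λ.λ.λ.0) (λ.0))
  →3  λ.(λ.λ.λ.0) (λ.0)
  →4  λ.λ.λ.0

Term B:
  start: (λ.λ.(λ.0) (λ.2)) (λ.0)
  →1  λ.(λ.0) (λ.λ.0)
  →2  λ.λ.λ.0

Answer: SAME — A ⇓ λ.λ.λ.0, B ⇓ λ.λ.λ.0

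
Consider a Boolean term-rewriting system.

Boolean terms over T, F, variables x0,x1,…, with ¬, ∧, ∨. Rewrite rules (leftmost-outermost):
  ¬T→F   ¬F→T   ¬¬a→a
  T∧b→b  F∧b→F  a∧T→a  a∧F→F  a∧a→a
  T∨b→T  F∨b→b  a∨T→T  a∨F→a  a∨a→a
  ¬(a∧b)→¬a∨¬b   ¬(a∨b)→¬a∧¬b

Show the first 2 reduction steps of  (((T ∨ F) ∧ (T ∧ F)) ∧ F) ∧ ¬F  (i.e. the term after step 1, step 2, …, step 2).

  start: (((T ∨ F) ∧ (T ∧ F)) ∧ F) ∧ ¬F
  step 1: F ∧ ¬F
  step 2: F

Answer: after 2 steps: F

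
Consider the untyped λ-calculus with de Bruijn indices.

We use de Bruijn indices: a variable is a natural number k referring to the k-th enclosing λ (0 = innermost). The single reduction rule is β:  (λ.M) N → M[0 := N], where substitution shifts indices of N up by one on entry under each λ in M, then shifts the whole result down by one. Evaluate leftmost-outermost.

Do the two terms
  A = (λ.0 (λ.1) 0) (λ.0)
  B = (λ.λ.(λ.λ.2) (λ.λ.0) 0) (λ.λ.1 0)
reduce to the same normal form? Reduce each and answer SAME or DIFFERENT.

Answer: SAME — A ⇓ λ.0, B ⇓ λ.0

Reduction:
Term A:
  start: (λ.0 (λ.1) 0) (λ.0)
  →1  (λ.0) (λ.λ.0) (λ.0)
  →2  (λ.λ.0) (λ.0)
  →3  λ.0

Term B:
  start: (λ.λ.(λ.λ.2) (λ.λ.0) 0) (λ.λ.1 0)
  →1  λ.(λ.λ.2) (λ.λ.0) 0
  →2  λ.(λ.1) 0
  →3  λ.0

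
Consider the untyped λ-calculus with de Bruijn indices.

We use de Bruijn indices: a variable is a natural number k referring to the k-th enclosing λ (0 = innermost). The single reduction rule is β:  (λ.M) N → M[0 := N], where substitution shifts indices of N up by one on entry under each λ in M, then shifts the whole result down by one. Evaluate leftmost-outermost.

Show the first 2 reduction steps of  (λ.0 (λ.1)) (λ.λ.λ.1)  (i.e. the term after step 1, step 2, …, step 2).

Answer: after 2 steps: λ.λ.1

Derivation:
  start: (λ.0 (λ.1)) (λ.λ.λ.1)
  step 1: (λ.λ.λ.1) (λ.λ.λ.λ.1)
  step 2: λ.λ.1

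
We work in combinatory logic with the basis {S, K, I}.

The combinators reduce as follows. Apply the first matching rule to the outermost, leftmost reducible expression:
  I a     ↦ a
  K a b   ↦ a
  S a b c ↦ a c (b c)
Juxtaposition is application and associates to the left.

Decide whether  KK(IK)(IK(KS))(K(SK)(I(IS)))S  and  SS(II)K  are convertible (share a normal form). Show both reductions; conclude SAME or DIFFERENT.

Answer: DIFFERENT — A ⇓ KS, B ⇓ SKK

Derivation:
Term A:
  start: KK(IK)(IK(KS))(K(SK)(I(IS)))S
  →1  K(IK(KS))(K(SK)(I(IS)))S
  →2  IK(KS)S
  →3  K(KS)S
  →4  KS

Term B:
  start: SS(II)K
  →1  SK(IIK)
  →2  SK(IK)
  →3  SKK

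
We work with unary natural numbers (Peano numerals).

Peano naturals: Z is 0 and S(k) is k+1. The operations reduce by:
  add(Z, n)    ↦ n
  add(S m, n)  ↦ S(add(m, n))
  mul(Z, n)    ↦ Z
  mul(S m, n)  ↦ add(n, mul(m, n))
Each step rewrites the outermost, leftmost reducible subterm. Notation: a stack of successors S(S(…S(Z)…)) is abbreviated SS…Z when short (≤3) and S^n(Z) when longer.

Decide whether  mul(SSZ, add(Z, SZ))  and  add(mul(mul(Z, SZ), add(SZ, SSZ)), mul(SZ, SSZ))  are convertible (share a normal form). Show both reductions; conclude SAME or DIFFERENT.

Answer: SAME — A ⇓ SSZ, B ⇓ SSZ

Working:
Term A:
  start: mul(SSZ, add(Z, SZ))
  →1  add(add(Z, SZ), mul(SZ, add(Z, SZ)))
  →2  add(SZ, mul(SZ, add(Z, SZ)))
  →3  S(add(Z, mul(SZ, add(Z, SZ))))
  →4  S(mul(SZ, add(Z, SZ)))
  →5  S(add(add(Z, SZ), mul(Z, add(Z, SZ))))
  →6  S(add(SZ, mul(Z, add(Z, SZ))))
  →7  S(S(add(Z, mul(Z, add(Z, SZ)))))
  →8  S(S(mul(Z, add(Z, SZ))))
  →9  SSZ

Term B:
  start: add(mul(mul(Z, SZ), add(SZ, SSZ)), mul(SZ, SSZ))
  →1  add(mul(Z, add(SZ, SSZ)), mul(SZ, SSZ))
  →2  add(Z, mul(SZ, SSZ))
  →3  mul(SZ, SSZ)
  →4  add(SSZ, mul(Z, SSZ))
  →5  S(add(SZ, mul(Z, SSZ)))
  →6  S(S(add(Z, mul(Z, SSZ))))
  →7  S(S(mul(Z, SSZ)))
  →8  SSZ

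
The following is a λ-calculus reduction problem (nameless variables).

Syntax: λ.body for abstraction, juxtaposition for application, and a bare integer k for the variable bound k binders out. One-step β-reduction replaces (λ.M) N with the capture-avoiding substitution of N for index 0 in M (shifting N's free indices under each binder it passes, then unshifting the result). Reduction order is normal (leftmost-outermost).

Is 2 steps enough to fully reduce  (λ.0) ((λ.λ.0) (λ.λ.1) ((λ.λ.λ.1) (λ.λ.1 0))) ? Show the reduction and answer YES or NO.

  start: (λ.0) ((λ.λ.0) (λ.λ.1) ((λ.λ.λ.1) (λ.λ.1 0)))
  [1] (λ.λ.0) (λ.λ.1) ((λ.λ.λ.1) (λ.λ.1 0))
  [2] (λ.0) ((λ.λ.λ.1) (λ.λ.1 0))

Answer: NO — after 2 steps the term is (λ.0) ((λ.λ.λ.1) (λ.λ.1 0)), not yet normal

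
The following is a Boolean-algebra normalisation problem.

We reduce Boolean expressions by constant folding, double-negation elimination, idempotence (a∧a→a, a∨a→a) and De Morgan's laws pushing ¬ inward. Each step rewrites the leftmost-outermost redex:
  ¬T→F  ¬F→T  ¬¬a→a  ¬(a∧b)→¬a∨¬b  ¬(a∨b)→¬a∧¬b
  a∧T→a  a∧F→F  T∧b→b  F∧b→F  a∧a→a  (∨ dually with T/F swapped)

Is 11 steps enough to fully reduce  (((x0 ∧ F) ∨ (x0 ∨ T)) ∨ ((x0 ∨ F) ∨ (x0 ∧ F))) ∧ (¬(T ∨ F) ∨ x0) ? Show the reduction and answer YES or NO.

Answer: YES — reaches normal form x0 in 9 ≤ 11 steps

Working:
  start: (((x0 ∧ F) ∨ (x0 ∨ T)) ∨ ((x0 ∨ F) ∨ (x0 ∧ F))) ∧ (¬(T ∨ F) ∨ x0)
  step 1: ((F ∨ (x0 ∨ T)) ∨ ((x0 ∨ F) ∨ (x0 ∧ F))) ∧ (¬(T ∨ F) ∨ x0)
  step 2: ((x0 ∨ T) ∨ ((x0 ∨ F) ∨ (x0 ∧ F))) ∧ (¬(T ∨ F) ∨ x0)
  step 3: (T ∨ ((x0 ∨ F) ∨ (x0 ∧ F))) ∧ (¬(T ∨ F) ∨ x0)
  step 4: T ∧ (¬(T ∨ F) ∨ x0)
  step 5: ¬(T ∨ F) ∨ x0
  step 6: (¬T ∧ ¬F) ∨ x0
  step 7: (F ∧ ¬F) ∨ x0
  step 8: F ∨ x0
  step 9: x0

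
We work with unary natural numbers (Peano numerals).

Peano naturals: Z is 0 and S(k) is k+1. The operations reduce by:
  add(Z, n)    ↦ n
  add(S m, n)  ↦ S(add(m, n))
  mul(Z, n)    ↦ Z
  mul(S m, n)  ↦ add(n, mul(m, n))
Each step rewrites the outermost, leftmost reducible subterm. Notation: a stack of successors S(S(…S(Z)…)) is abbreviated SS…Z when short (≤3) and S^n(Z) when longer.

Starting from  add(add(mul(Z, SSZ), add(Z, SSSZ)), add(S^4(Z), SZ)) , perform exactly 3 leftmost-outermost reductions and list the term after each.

  start: add(add(mul(Z, SSZ), add(Z, SSSZ)), add(S^4(Z), SZ))
  step 1: add(add(Z, add(Z, SSSZ)), add(S^4(Z), SZ))
  step 2: add(add(Z, SSSZ), add(S^4(Z), SZ))
  step 3: add(SSSZ, add(S^4(Z), SZ))

Answer: after 3 steps: add(SSSZ, add(S^4(Z), SZ))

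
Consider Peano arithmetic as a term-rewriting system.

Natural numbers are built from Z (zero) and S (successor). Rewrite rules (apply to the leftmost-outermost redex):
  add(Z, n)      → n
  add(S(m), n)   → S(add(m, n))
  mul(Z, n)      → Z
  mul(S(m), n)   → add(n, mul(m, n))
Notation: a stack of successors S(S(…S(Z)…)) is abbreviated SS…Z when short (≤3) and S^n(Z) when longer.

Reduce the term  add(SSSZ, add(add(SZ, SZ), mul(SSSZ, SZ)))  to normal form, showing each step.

Answer: normal form = S^8(Z)  (in 19 steps)

Reduction:
  start: add(SSSZ, add(add(SZ, SZ), mul(SSSZ, SZ)))
  →1  S(add(SSZ, add(add(SZ, SZ), mul(SSSZ, SZ))))
  →2  S(S(add(SZ, add(add(SZ, SZ), mul(SSSZ, SZ)))))
  →3  S(S(S(add(Z, add(add(SZ, SZ), mul(SSSZ, SZ))))))
  →4  S(S(S(add(add(SZ, SZ), mul(SSSZ, SZ)))))
  →5  S(S(S(add(S(add(Z, SZ)), mul(SSSZ, SZ)))))
  →6  S(S(S(S(add(add(Z, SZ), mul(SSSZ, SZ))))))
  →7  S(S(S(S(add(SZ, mul(SSSZ, SZ))))))
  →8  S(S(S(S(S(add(Z, mul(SSSZ, SZ)))))))
  →9  S(S(S(S(S(mul(SSSZ, SZ))))))
  →10  S(S(S(S(S(add(SZ, mul(SSZ, SZ)))))))
  →11  S(S(S(S(S(S(add(Z, mul(SSZ, SZ))))))))
  →12  S(S(S(S(S(S(mul(SSZ, SZ)))))))
  →13  S(S(S(S(S(S(add(SZ, mul(SZ, SZ))))))))
  →14  S(S(S(S(S(S(S(add(Z, mul(SZ, SZ)))))))))
  →15  S(S(S(S(S(S(S(mul(SZ, SZ))))))))
  →16  S(S(S(S(S(S(S(add(SZ, mul(Z, SZ)))))))))
  →17  S(S(S(S(S(S(S(S(add(Z, mul(Z, SZ))))))))))
  →18  S(S(S(S(S(S(S(S(mul(Z, SZ)))))))))
  →19  S^8(Z)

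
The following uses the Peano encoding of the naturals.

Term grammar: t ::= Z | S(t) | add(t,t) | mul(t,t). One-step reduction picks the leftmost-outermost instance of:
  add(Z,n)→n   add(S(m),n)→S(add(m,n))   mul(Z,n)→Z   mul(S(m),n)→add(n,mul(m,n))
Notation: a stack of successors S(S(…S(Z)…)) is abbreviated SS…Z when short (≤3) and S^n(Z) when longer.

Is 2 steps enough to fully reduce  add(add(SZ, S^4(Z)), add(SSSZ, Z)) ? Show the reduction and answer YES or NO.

  start: add(add(SZ, S^4(Z)), add(SSSZ, Z))
  →1  add(S(add(Z, S^4(Z))), add(SSSZ, Z))
  →2  S(add(add(Z, S^4(Z)), add(SSSZ, Z)))

Answer: NO — after 2 steps the term is S(add(add(Z, S^4(Z)), add(SSSZ, Z))), not yet normal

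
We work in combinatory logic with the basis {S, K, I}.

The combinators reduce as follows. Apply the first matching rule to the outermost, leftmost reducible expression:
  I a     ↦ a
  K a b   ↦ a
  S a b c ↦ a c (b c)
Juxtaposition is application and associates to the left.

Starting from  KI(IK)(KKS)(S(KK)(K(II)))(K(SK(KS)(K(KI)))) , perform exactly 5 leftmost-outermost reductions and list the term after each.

  start: KI(IK)(KKS)(S(KK)(K(II)))(K(SK(KS)(K(KI))))
  →1  I(KKS)(S(KK)(K(II)))(K(SK(KS)(K(KI))))
  →2  KKS(S(KK)(K(II)))(K(SK(KS)(K(KI))))
  →3  K(S(KK)(K(II)))(K(SK(KS)(K(KI))))
  →4  S(KK)(K(II))
  →5  S(KK)(KI)

Answer: after 5 steps: S(KK)(KI)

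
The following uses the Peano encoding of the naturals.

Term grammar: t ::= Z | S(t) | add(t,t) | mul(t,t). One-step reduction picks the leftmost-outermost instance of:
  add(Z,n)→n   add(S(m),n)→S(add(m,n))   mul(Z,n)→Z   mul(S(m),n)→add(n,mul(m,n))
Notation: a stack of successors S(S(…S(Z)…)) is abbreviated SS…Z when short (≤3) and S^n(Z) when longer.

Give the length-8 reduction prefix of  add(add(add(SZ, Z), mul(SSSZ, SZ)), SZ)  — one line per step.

Answer: after 8 steps: S(S(add(add(Z, mul(SSZ, SZ)), SZ)))

Reduction:
  start: add(add(add(SZ, Z), mul(SSSZ, SZ)), SZ)
  →1  add(add(S(add(Z, Z)), mul(SSSZ, SZ)), SZ)
  →2  add(S(add(add(Z, Z), mul(SSSZ, SZ))), SZ)
  →3  S(add(add(add(Z, Z), mul(SSSZ, SZ)), SZ))
  →4  S(add(add(Z, mul(SSSZ, SZ)), SZ))
  →5  S(add(mul(SSSZ, SZ), SZ))
  →6  S(add(add(SZ, mul(SSZ, SZ)), SZ))
  →7  S(add(S(add(Z, mul(SSZ, SZ))), SZ))
  →8  S(S(add(add(Z, mul(SSZ, SZ)), SZ)))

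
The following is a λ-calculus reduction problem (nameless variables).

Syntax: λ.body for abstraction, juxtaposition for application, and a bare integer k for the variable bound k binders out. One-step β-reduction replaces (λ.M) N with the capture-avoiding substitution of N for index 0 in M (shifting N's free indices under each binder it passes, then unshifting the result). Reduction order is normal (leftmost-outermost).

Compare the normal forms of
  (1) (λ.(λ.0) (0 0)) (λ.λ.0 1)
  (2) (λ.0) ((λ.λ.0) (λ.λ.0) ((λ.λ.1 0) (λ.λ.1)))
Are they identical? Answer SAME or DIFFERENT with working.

Term A:
  start: (λ.(λ.0) (0 0)) (λ.λ.0 1)
  step 1: (λ.0) ((λ.λ.0 1) (λ.λ.0 1))
  step 2: (λ.λ.0 1) (λ.λ.0 1)
  step 3: λ.0 (λ.λ.0 1)

Term B:
  start: (λ.0) ((λ.λ.0) (λ.λ.0) ((λ.λ.1 0) (λ.λ.1)))
  step 1: (λ.λ.0) (λ.λ.0) ((λ.λ.1 0) (λ.λ.1))
  step 2: (λ.0) ((λ.λ.1 0) (λ.λ.1))
  step 3: (λ.λ.1 0) (λ.λ.1)
  step 4: λ.(λ.λ.1) 0
  step 5: λ.λ.1

Answer: DIFFERENT — A ⇓ λ.0 (λ.λ.0 1), B ⇓ λ.λ.1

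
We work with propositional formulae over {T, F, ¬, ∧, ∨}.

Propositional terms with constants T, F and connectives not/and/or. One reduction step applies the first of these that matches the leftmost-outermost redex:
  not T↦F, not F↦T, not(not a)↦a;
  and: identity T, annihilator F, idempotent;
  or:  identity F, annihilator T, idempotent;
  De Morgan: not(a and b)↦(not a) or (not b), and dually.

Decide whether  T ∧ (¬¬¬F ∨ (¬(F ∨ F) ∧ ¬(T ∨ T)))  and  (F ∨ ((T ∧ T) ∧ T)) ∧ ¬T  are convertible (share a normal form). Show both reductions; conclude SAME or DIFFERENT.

Answer: DIFFERENT — A ⇓ T, B ⇓ F

Derivation:
Term A:
  start: T ∧ (¬¬¬F ∨ (¬(F ∨ F) ∧ ¬(T ∨ T)))
  →1  ¬¬¬F ∨ (¬(F ∨ F) ∧ ¬(T ∨ T))
  →2  ¬F ∨ (¬(F ∨ F) ∧ ¬(T ∨ T))
  →3  T ∨ (¬(F ∨ F) ∧ ¬(T ∨ T))
  →4  T

Term B:
  start: (F ∨ ((T ∧ T) ∧ T)) ∧ ¬T
  →1  ((T ∧ T) ∧ T) ∧ ¬T
  →2  (T ∧ T) ∧ ¬T
  →3  T ∧ ¬T
  →4  ¬T
  →5  F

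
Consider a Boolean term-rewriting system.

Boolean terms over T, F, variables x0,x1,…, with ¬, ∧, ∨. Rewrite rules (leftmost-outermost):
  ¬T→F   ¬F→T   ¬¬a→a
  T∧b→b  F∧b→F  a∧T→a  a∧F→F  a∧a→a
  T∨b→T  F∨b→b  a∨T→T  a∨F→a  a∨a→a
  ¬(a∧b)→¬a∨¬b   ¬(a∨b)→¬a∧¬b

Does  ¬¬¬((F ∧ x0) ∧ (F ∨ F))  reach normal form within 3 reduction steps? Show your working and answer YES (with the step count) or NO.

  start: ¬¬¬((F ∧ x0) ∧ (F ∨ F))
  [1] ¬((F ∧ x0) ∧ (F ∨ F))
  [2] ¬(F ∧ x0) ∨ ¬(F ∨ F)
  [3] (¬F ∨ ¬x0) ∨ ¬(F ∨ F)

Answer: NO — after 3 steps the term is (¬F ∨ ¬x0) ∨ ¬(F ∨ F), not yet normal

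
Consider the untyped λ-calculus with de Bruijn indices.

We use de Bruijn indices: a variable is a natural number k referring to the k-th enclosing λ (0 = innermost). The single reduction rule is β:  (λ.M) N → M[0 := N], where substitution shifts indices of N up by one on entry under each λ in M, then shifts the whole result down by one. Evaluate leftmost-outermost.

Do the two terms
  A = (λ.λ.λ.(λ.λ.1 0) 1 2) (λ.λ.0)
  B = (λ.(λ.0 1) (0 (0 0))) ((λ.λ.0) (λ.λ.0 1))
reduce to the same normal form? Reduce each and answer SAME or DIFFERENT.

Answer: DIFFERENT — A ⇓ λ.λ.1 (λ.λ.0), B ⇓ λ.0

Working:
Term A:
  start: (λ.λ.λ.(λ.λ.1 0) 1 2) (λ.λ.0)
  [1] λ.λ.(λ.λ.1 0) 1 (λ.λ.0)
  [2] λ.λ.(λ.2 0) (λ.λ.0)
  [3] λ.λ.1 (λ.λ.0)

Term B:
  start: (λ.(λ.0 1) (0 (0 0))) ((λ.λ.0) (λ.λ.0 1))
  [1] (λ.0 ((λ.λ.0) (λ.λ.0 1))) ((λ.λ.0) (λ.λ.0 1) ((λ.λ.0) (λ.λ.0 1) ((λ.λ.0) (λ.λ.0 1))))
  [2] (λ.λ.0) (λ.λ.0 1) ((λ.λ.0) (λ.λ.0 1) ((λ.λ.0) (λ.λ.0 1))) ((λ.λ.0) (λ.λ.0 1))
  [3] (λ.0) ((λ.λ.0) (λ.λ.0 1) ((λ.λ.0) (λ.λ.0 1))) ((λ.λ.0) (λ.λ.0 1))
  [4] (λ.λ.0) (λ.λ.0 1) ((λ.λ.0) (λ.λ.0 1)) ((λ.λ.0) (λ.λ.0 1))
  [5] (λ.0) ((λ.λ.0) (λ.λ.0 1)) ((λ.λ.0) (λ.λ.0 1))
  [6] (λ.λ.0) (λ.λ.0 1) ((λ.λ.0) (λ.λ.0 1))
  [7] (λ.0) ((λ.λ.0) (λ.λ.0 1))
  [8] (λ.λ.0) (λ.λ.0 1)
  [9] λ.0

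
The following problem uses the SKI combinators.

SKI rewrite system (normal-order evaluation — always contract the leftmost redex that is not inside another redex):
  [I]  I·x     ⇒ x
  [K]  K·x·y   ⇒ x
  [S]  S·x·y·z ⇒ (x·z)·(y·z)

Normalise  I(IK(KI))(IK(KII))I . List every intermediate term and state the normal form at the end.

Answer: normal form = I  (in 4 steps)

Working:
  start: I(IK(KI))(IK(KII))I
  step 1: IK(KI)(IK(KII))I
  step 2: K(KI)(IK(KII))I
  step 3: KII
  step 4: I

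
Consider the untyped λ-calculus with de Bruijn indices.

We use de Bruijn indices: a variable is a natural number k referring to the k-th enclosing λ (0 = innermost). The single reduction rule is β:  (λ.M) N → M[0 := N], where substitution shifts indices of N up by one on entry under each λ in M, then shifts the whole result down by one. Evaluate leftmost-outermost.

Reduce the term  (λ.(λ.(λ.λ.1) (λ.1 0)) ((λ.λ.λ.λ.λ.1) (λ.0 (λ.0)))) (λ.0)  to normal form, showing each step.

Answer: normal form = λ.λ.λ.λ.λ.1  (in 5 steps)

Reduction:
  start: (λ.(λ.(λ.λ.1) (λ.1 0)) ((λ.λ.λ.λ.λ.1) (λ.0 (λ.0)))) (λ.0)
  step 1: (λ.(λ.λ.1) (λ.1 0)) ((λ.λ.λ.λ.λ.1) (λ.0 (λ.0)))
  step 2: (λ.λ.1) (λ.(λ.λ.λ.λ.λ.1) (λ.0 (λ.0)) 0)
  step 3: λ.λ.(λ.λ.λ.λ.λ.1) (λ.0 (λ.0)) 0
  step 4: λ.λ.(λ.λ.λ.λ.1) 0
  step 5: λ.λ.λ.λ.λ.1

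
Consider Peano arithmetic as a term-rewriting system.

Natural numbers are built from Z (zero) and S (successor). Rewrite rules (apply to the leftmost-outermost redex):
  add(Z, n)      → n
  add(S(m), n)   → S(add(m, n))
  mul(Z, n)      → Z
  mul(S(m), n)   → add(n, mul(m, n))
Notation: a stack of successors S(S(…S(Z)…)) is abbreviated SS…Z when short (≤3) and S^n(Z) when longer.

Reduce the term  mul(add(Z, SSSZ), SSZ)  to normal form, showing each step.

  start: mul(add(Z, SSSZ), SSZ)
  →1  mul(SSSZ, SSZ)
  →2  add(SSZ, mul(SSZ, SSZ))
  →3  S(add(SZ, mul(SSZ, SSZ)))
  →4  S(S(add(Z, mul(SSZ, SSZ))))
  →5  S(S(mul(SSZ, SSZ)))
  →6  S(S(add(SSZ, mul(SZ, SSZ))))
  →7  S(S(S(add(SZ, mul(SZ, SSZ)))))
  →8  S(S(S(S(add(Z, mul(SZ, SSZ))))))
  →9  S(S(S(S(mul(SZ, SSZ)))))
  →10  S(S(S(S(add(SSZ, mul(Z, SSZ))))))
  →11  S(S(S(S(S(add(SZ, mul(Z, SSZ)))))))
  →12  S(S(S(S(S(S(add(Z, mul(Z, SSZ))))))))
  →13  S(S(S(S(S(S(mul(Z, SSZ)))))))
  →14  S^6(Z)

Answer: normal form = S^6(Z)  (in 14 steps)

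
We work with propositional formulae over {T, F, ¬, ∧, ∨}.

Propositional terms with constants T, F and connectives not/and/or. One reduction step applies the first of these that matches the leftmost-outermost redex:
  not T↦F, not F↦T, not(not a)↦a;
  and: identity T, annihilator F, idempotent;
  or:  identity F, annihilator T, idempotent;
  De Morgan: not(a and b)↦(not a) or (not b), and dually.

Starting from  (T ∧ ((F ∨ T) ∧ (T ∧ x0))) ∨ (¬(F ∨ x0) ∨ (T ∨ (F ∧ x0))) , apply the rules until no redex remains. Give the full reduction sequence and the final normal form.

Answer: normal form = T  (in 10 steps)

Reduction:
  start: (T ∧ ((F ∨ T) ∧ (T ∧ x0))) ∨ (¬(F ∨ x0) ∨ (T ∨ (F ∧ x0)))
  step 1: ((F ∨ T) ∧ (T ∧ x0)) ∨ (¬(F ∨ x0) ∨ (T ∨ (F ∧ x0)))
  step 2: (T ∧ (T ∧ x0)) ∨ (¬(F ∨ x0) ∨ (T ∨ (F ∧ x0)))
  step 3: (T ∧ x0) ∨ (¬(F ∨ x0) ∨ (T ∨ (F ∧ x0)))
  step 4: x0 ∨ (¬(F ∨ x0) ∨ (T ∨ (F ∧ x0)))
  step 5: x0 ∨ ((¬F ∧ ¬x0) ∨ (T ∨ (F ∧ x0)))
  step 6: x0 ∨ ((T ∧ ¬x0) ∨ (T ∨ (F ∧ x0)))
  step 7: x0 ∨ (¬x0 ∨ (T ∨ (F ∧ x0)))
  step 8: x0 ∨ (¬x0 ∨ T)
  step 9: x0 ∨ T
  step 10: T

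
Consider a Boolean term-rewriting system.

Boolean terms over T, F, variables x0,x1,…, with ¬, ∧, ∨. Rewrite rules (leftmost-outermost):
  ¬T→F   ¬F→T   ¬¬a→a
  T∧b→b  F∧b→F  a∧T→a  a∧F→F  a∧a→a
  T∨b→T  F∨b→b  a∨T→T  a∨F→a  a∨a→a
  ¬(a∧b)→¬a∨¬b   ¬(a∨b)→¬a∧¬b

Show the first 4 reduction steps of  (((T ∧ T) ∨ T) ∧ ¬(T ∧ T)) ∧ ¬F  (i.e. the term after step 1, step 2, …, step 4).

  start: (((T ∧ T) ∨ T) ∧ ¬(T ∧ T)) ∧ ¬F
  →1  (T ∧ ¬(T ∧ T)) ∧ ¬F
  →2  ¬(T ∧ T) ∧ ¬F
  →3  (¬T ∨ ¬T) ∧ ¬F
  →4  ¬T ∧ ¬F

Answer: after 4 steps: ¬T ∧ ¬F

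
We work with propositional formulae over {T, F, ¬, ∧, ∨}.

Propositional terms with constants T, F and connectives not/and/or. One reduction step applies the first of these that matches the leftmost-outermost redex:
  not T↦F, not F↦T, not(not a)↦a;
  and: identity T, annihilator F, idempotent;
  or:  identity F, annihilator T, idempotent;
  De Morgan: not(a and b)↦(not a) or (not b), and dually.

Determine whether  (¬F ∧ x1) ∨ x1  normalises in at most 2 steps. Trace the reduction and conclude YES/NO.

Answer: NO — after 2 steps the term is x1 ∨ x1, not yet normal

Reduction:
  start: (¬F ∧ x1) ∨ x1
  step 1: (T ∧ x1) ∨ x1
  step 2: x1 ∨ x1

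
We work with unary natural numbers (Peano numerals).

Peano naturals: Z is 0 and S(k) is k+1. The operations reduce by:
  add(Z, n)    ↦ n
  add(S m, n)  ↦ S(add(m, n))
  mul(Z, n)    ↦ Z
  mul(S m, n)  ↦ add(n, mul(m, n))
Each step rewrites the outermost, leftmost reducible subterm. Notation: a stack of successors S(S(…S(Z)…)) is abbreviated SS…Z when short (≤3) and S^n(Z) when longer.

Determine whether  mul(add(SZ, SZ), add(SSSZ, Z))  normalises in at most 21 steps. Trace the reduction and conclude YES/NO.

Answer: YES — reaches normal form S^6(Z) in 21 ≤ 21 steps

Working:
  start: mul(add(SZ, SZ), add(SSSZ, Z))
  →1  mul(S(add(Z, SZ)), add(SSSZ, Z))
  →2  add(add(SSSZ, Z), mul(add(Z, SZ), add(SSSZ, Z)))
  →3  add(S(add(SSZ, Z)), mul(add(Z, SZ), add(SSSZ, Z)))
  →4  S(add(add(SSZ, Z), mul(add(Z, SZ), add(SSSZ, Z))))
  →5  S(add(S(add(SZ, Z)), mul(add(Z, SZ), add(SSSZ, Z))))
  →6  S(S(add(add(SZ, Z), mul(add(Z, SZ), add(SSSZ, Z)))))
  →7  S(S(add(S(add(Z, Z)), mul(add(Z, SZ), add(SSSZ, Z)))))
  →8  S(S(S(add(add(Z, Z), mul(add(Z, SZ), add(SSSZ, Z))))))
  →9  S(S(S(add(Z, mul(add(Z, SZ), add(SSSZ, Z))))))
  →10  S(S(S(mul(add(Z, SZ), add(SSSZ, Z)))))
  →11  S(S(S(mul(SZ, add(SSSZ, Z)))))
  →12  S(S(S(add(add(SSSZ, Z), mul(Z, add(SSSZ, Z))))))
  →13  S(S(S(add(S(add(SSZ, Z)), mul(Z, add(SSSZ, Z))))))
  →14  S(S(S(S(add(add(SSZ, Z), mul(Z, add(SSSZ, Z)))))))
  →15  S(S(S(S(add(S(add(SZ, Z)), mul(Z, add(SSSZ, Z)))))))
  →16  S(S(S(S(S(add(add(SZ, Z), mul(Z, add(SSSZ, Z))))))))
  →17  S(S(S(S(S(add(S(add(Z, Z)), mul(Z, add(SSSZ, Z))))))))
  →18  S(S(S(S(S(S(add(add(Z, Z), mul(Z, add(SSSZ, Z)))))))))
  →19  S(S(S(S(S(S(add(Z, mul(Z, add(SSSZ, Z)))))))))
  →20  S(S(S(S(S(S(mul(Z, add(SSSZ, Z))))))))
  →21  S^6(Z)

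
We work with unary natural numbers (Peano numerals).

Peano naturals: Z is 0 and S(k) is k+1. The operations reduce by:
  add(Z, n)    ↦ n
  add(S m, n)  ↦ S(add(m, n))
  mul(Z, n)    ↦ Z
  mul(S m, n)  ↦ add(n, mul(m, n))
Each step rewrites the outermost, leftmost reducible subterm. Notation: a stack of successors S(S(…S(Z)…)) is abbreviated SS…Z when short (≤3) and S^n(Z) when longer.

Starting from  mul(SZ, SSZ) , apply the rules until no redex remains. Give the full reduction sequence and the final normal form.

  start: mul(SZ, SSZ)
  step 1: add(SSZ, mul(Z, SSZ))
  step 2: S(add(SZ, mul(Z, SSZ)))
  step 3: S(S(add(Z, mul(Z, SSZ))))
  step 4: S(S(mul(Z, SSZ)))
  step 5: SSZ

Answer: normal form = SSZ  (in 5 steps)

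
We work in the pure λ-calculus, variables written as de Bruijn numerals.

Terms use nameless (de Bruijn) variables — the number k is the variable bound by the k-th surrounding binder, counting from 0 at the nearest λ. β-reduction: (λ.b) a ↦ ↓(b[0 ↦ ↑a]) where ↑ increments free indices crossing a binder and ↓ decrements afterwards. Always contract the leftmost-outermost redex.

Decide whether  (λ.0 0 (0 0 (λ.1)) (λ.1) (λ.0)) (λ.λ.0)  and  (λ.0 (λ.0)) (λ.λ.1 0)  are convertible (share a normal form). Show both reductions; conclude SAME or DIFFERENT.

Term A:
  start: (λ.0 0 (0 0 (λ.1)) (λ.1) (λ.0)) (λ.λ.0)
  →1  (λ.λ.0) (λ.λ.0) ((λ.λ.0) (λ.λ.0) (λ.λ.λ.0)) (λ.λ.λ.0) (λ.0)
  →2  (λ.0) ((λ.λ.0) (λ.λ.0) (λ.λ.λ.0)) (λ.λ.λ.0) (λ.0)
  →3  (λ.λ.0) (λ.λ.0) (λ.λ.λ.0) (λ.λ.λ.0) (λ.0)
  →4  (λ.0) (λ.λ.λ.0) (λ.λ.λ.0) (λ.0)
  →5  (λ.λ.λ.0) (λ.λ.λ.0) (λ.0)
  →6  (λ.λ.0) (λ.0)
  →7  λ.0

Term B:
  start: (λ.0 (λ.0)) (λ.λ.1 0)
  →1  (λ.λ.1 0) (λ.0)
  →2  λ.(λ.0) 0
  →3  λ.0

Answer: SAME — A ⇓ λ.0, B ⇓ λ.0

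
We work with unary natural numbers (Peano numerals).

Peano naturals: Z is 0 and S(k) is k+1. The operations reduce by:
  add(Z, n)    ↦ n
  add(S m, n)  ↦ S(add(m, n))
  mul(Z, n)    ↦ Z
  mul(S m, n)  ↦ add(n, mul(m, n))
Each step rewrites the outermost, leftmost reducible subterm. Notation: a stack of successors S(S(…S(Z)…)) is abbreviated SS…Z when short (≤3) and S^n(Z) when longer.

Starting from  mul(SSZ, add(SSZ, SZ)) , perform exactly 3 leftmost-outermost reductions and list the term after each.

Answer: after 3 steps: S(add(add(SZ, SZ), mul(SZ, add(SSZ, SZ))))

Derivation:
  start: mul(SSZ, add(SSZ, SZ))
  [1] add(add(SSZ, SZ), mul(SZ, add(SSZ, SZ)))
  [2] add(S(add(SZ, SZ)), mul(SZ, add(SSZ, SZ)))
  [3] S(add(add(SZ, SZ), mul(SZ, add(SSZ, SZ))))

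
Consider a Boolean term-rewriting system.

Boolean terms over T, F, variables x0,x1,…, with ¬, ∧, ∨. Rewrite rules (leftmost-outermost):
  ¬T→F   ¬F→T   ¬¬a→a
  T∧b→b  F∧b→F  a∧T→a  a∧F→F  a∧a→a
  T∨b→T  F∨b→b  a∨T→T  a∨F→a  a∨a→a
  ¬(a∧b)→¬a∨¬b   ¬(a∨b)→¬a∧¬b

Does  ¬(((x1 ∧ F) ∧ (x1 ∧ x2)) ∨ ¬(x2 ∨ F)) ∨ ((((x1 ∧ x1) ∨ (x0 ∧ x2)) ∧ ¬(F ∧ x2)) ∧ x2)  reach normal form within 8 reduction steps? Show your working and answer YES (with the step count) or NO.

Answer: NO — after 8 steps the term is (x2 ∨ F) ∨ ((((x1 ∧ x1) ∨ (x0 ∧ x2)) ∧ ¬(F ∧ x2)) ∧ x2), not yet normal

Reduction:
  start: ¬(((x1 ∧ F) ∧ (x1 ∧ x2)) ∨ ¬(x2 ∨ F)) ∨ ((((x1 ∧ x1) ∨ (x0 ∧ x2)) ∧ ¬(F ∧ x2)) ∧ x2)
  step 1: (¬((x1 ∧ F) ∧ (x1 ∧ x2)) ∧ ¬¬(x2 ∨ F)) ∨ ((((x1 ∧ x1) ∨ (x0 ∧ x2)) ∧ ¬(F ∧ x2)) ∧ x2)
  step 2: ((¬(x1 ∧ F) ∨ ¬(x1 ∧ x2)) ∧ ¬¬(x2 ∨ F)) ∨ ((((x1 ∧ x1) ∨ (x0 ∧ x2)) ∧ ¬(F ∧ x2)) ∧ x2)
  step 3: (((¬x1 ∨ ¬F) ∨ ¬(x1 ∧ x2)) ∧ ¬¬(x2 ∨ F)) ∨ ((((x1 ∧ x1) ∨ (x0 ∧ x2)) ∧ ¬(F ∧ x2)) ∧ x2)
  step 4: (((¬x1 ∨ T) ∨ ¬(x1 ∧ x2)) ∧ ¬¬(x2 ∨ F)) ∨ ((((x1 ∧ x1) ∨ (x0 ∧ x2)) ∧ ¬(F ∧ x2)) ∧ x2)
  step 5: ((T ∨ ¬(x1 ∧ x2)) ∧ ¬¬(x2 ∨ F)) ∨ ((((x1 ∧ x1) ∨ (x0 ∧ x2)) ∧ ¬(F ∧ x2)) ∧ x2)
  step 6: (T ∧ ¬¬(x2 ∨ F)) ∨ ((((x1 ∧ x1) ∨ (x0 ∧ x2)) ∧ ¬(F ∧ x2)) ∧ x2)
  step 7: ¬¬(x2 ∨ F) ∨ ((((x1 ∧ x1) ∨ (x0 ∧ x2)) ∧ ¬(F ∧ x2)) ∧ x2)
  step 8: (x2 ∨ F) ∨ ((((x1 ∧ x1) ∨ (x0 ∧ x2)) ∧ ¬(F ∧ x2)) ∧ x2)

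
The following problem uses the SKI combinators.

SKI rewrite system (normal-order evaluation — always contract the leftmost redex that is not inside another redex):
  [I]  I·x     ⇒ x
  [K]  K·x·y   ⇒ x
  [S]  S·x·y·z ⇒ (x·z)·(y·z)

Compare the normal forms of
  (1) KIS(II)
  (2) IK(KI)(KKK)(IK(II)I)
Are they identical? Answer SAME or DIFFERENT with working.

Term A:
  start: KIS(II)
  step 1: I(II)
  step 2: II
  step 3: I

Term B:
  start: IK(KI)(KKK)(IK(II)I)
  step 1: K(KI)(KKK)(IK(II)I)
  step 2: KI(IK(II)I)
  step 3: I

Answer: SAME — A ⇓ I, B ⇓ I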